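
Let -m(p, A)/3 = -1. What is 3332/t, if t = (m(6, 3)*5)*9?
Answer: 3332/135 ≈ 24.681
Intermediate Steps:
m(p, A) = 3 (m(p, A) = -3*(-1) = 3)
t = 135 (t = (3*5)*9 = 15*9 = 135)
3332/t = 3332/135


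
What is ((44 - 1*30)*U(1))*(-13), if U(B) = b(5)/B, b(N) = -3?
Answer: 546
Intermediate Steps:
U(B) = -3/B
((44 - 1*30)*U(1))*(-13) = ((44 - 1*30)*(-3/1))*(-13) = ((44 - 30)*(-3*1))*(-13) = (14*(-3))*(-13) = -42*(-13) = 546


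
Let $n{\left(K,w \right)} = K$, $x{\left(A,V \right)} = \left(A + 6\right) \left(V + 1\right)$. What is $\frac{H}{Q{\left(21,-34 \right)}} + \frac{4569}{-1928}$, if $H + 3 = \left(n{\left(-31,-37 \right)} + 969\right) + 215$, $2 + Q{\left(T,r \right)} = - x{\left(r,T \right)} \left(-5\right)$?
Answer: $- \frac{354323}{129176} \approx -2.7429$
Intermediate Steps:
$x{\left(A,V \right)} = \left(1 + V\right) \left(6 + A\right)$ ($x{\left(A,V \right)} = \left(6 + A\right) \left(1 + V\right) = \left(1 + V\right) \left(6 + A\right)$)
$Q{\left(T,r \right)} = 28 + 5 r + 30 T + 5 T r$ ($Q{\left(T,r \right)} = -2 + - (6 + r + 6 T + r T) \left(-5\right) = -2 + - (6 + r + 6 T + T r) \left(-5\right) = -2 + \left(-6 - r - 6 T - T r\right) \left(-5\right) = -2 + \left(30 + 5 r + 30 T + 5 T r\right) = 28 + 5 r + 30 T + 5 T r$)
$H = 1150$ ($H = -3 + \left(\left(-31 + 969\right) + 215\right) = -3 + \left(938 + 215\right) = -3 + 1153 = 1150$)
$\frac{H}{Q{\left(21,-34 \right)}} + \frac{4569}{-1928} = \frac{1150}{28 + 5 \left(-34\right) + 30 \cdot 21 + 5 \cdot 21 \left(-34\right)} + \frac{4569}{-1928} = \frac{1150}{28 - 170 + 630 - 3570} + 4569 \left(- \frac{1}{1928}\right) = \frac{1150}{-3082} - \frac{4569}{1928} = 1150 \left(- \frac{1}{3082}\right) - \frac{4569}{1928} = - \frac{25}{67} - \frac{4569}{1928} = - \frac{354323}{129176}$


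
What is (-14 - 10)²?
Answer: 576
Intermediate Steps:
(-14 - 10)² = (-24)² = 576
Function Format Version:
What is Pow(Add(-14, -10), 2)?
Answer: 576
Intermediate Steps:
Pow(Add(-14, -10), 2) = Pow(-24, 2) = 576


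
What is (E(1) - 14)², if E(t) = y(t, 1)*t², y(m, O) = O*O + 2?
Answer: 121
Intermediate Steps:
y(m, O) = 2 + O² (y(m, O) = O² + 2 = 2 + O²)
E(t) = 3*t² (E(t) = (2 + 1²)*t² = (2 + 1)*t² = 3*t²)
(E(1) - 14)² = (3*1² - 14)² = (3*1 - 14)² = (3 - 14)² = (-11)² = 121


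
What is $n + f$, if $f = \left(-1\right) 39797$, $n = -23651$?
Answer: $-63448$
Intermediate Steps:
$f = -39797$
$n + f = -23651 - 39797 = -63448$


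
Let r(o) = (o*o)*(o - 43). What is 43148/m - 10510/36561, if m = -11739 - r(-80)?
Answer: -2190853694/9450543207 ≈ -0.23182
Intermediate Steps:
r(o) = o²*(-43 + o)
m = 775461 (m = -11739 - (-80)²*(-43 - 80) = -11739 - 6400*(-123) = -11739 - 1*(-787200) = -11739 + 787200 = 775461)
43148/m - 10510/36561 = 43148/775461 - 10510/36561 = -2190853694/9450543207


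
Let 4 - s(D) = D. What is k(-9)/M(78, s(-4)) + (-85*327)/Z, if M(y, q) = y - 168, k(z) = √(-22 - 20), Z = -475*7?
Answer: 5559/665 - I*√42/90 ≈ 8.3594 - 0.072008*I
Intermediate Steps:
s(D) = 4 - D
Z = -3325
k(z) = I*√42 (k(z) = √(-42) = I*√42)
M(y, q) = -168 + y
k(-9)/M(78, s(-4)) + (-85*327)/Z = (I*√42)/(-168 + 78) - 85*327/(-3325) = (I*√42)/(-90) - 27795*(-1/3325) = (I*√42)*(-1/90) + 5559/665 = -I*√42/90 + 5559/665 = 5559/665 - I*√42/90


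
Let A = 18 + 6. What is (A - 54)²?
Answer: 900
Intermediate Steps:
A = 24
(A - 54)² = (24 - 54)² = (-30)² = 900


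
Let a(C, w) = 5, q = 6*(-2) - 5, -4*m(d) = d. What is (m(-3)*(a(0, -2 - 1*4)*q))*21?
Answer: -5355/4 ≈ -1338.8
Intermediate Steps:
m(d) = -d/4
q = -17 (q = -12 - 5 = -17)
(m(-3)*(a(0, -2 - 1*4)*q))*21 = ((-¼*(-3))*(5*(-17)))*21 = ((¾)*(-85))*21 = -255/4*21 = -5355/4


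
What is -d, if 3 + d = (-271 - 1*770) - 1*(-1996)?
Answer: -952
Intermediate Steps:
d = 952 (d = -3 + ((-271 - 1*770) - 1*(-1996)) = -3 + ((-271 - 770) + 1996) = -3 + (-1041 + 1996) = -3 + 955 = 952)
-d = -1*952 = -952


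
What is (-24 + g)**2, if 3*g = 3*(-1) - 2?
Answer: 5929/9 ≈ 658.78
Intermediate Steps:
g = -5/3 (g = (3*(-1) - 2)/3 = (-3 - 2)/3 = (1/3)*(-5) = -5/3 ≈ -1.6667)
(-24 + g)**2 = (-24 - 5/3)**2 = (-77/3)**2 = 5929/9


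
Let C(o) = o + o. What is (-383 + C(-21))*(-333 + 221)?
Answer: 47600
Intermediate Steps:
C(o) = 2*o
(-383 + C(-21))*(-333 + 221) = (-383 + 2*(-21))*(-333 + 221) = (-383 - 42)*(-112) = -425*(-112) = 47600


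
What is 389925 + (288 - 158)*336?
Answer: 433605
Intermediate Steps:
389925 + (288 - 158)*336 = 389925 + 130*336 = 389925 + 43680 = 433605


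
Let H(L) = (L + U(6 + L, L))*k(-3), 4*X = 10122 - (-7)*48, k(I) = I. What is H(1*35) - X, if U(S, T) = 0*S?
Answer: -5439/2 ≈ -2719.5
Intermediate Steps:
U(S, T) = 0
X = 5229/2 (X = (10122 - (-7)*48)/4 = (10122 - 1*(-336))/4 = (10122 + 336)/4 = (¼)*10458 = 5229/2 ≈ 2614.5)
H(L) = -3*L (H(L) = (L + 0)*(-3) = L*(-3) = -3*L)
H(1*35) - X = -3*35 - 1*5229/2 = -3*35 - 5229/2 = -105 - 5229/2 = -5439/2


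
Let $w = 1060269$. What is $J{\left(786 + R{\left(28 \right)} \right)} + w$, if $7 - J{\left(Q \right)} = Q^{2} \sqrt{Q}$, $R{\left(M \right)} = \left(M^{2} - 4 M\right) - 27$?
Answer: $1060276 - 6143283 \sqrt{159} \approx -7.6404 \cdot 10^{7}$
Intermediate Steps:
$R{\left(M \right)} = -27 + M^{2} - 4 M$
$J{\left(Q \right)} = 7 - Q^{\frac{5}{2}}$ ($J{\left(Q \right)} = 7 - Q^{2} \sqrt{Q} = 7 - Q^{\frac{5}{2}}$)
$J{\left(786 + R{\left(28 \right)} \right)} + w = \left(7 - \left(786 - \left(139 - 784\right)\right)^{\frac{5}{2}}\right) + 1060269 = \left(7 - \left(786 - -645\right)^{\frac{5}{2}}\right) + 1060269 = \left(7 - \left(786 + 645\right)^{\frac{5}{2}}\right) + 1060269 = \left(7 - 1431^{\frac{5}{2}}\right) + 1060269 = \left(7 - 6143283 \sqrt{159}\right) + 1060269 = 1060276 - 6143283 \sqrt{159}$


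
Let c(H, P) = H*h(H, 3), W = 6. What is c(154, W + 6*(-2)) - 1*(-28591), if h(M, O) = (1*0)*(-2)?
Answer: 28591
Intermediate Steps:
h(M, O) = 0 (h(M, O) = 0*(-2) = 0)
c(H, P) = 0 (c(H, P) = H*0 = 0)
c(154, W + 6*(-2)) - 1*(-28591) = 0 - 1*(-28591) = 0 + 28591 = 28591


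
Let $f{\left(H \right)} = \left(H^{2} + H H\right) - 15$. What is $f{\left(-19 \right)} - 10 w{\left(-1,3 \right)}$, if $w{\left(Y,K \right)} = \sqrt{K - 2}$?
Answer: $697$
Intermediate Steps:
$f{\left(H \right)} = -15 + 2 H^{2}$ ($f{\left(H \right)} = \left(H^{2} + H^{2}\right) - 15 = 2 H^{2} - 15 = -15 + 2 H^{2}$)
$w{\left(Y,K \right)} = \sqrt{-2 + K}$
$f{\left(-19 \right)} - 10 w{\left(-1,3 \right)} = \left(-15 + 2 \left(-19\right)^{2}\right) - 10 \sqrt{-2 + 3} = \left(-15 + 2 \cdot 361\right) - 10 \sqrt{1} = \left(-15 + 722\right) - 10 \cdot 1 = 707 - 10 = 697$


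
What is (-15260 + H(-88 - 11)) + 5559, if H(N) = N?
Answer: -9800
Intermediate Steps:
(-15260 + H(-88 - 11)) + 5559 = (-15260 + (-88 - 11)) + 5559 = (-15260 - 99) + 5559 = -15359 + 5559 = -9800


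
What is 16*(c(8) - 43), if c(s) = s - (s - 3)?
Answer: -640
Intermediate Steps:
c(s) = 3 (c(s) = s - (-3 + s) = s + (3 - s) = 3)
16*(c(8) - 43) = 16*(3 - 43) = 16*(-40) = -640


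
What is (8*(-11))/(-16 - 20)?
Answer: 22/9 ≈ 2.4444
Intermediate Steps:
(8*(-11))/(-16 - 20) = -88/(-36) = -88*(-1/36) = 22/9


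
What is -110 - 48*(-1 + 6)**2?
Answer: -1310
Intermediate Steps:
-110 - 48*(-1 + 6)**2 = -110 - 48*5**2 = -110 - 48*25 = -110 - 1200 = -1310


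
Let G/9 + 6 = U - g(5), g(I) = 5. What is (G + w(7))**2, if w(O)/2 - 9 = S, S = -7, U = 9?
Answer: 196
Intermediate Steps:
G = -18 (G = -54 + 9*(9 - 1*5) = -54 + 9*(9 - 5) = -54 + 9*4 = -54 + 36 = -18)
w(O) = 4 (w(O) = 18 + 2*(-7) = 18 - 14 = 4)
(G + w(7))**2 = (-18 + 4)**2 = (-14)**2 = 196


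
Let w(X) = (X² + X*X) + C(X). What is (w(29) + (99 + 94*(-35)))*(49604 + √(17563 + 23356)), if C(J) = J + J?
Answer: -71975404 - 1451*√40919 ≈ -7.2269e+7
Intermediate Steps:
C(J) = 2*J
w(X) = 2*X + 2*X² (w(X) = (X² + X*X) + 2*X = (X² + X²) + 2*X = 2*X² + 2*X = 2*X + 2*X²)
(w(29) + (99 + 94*(-35)))*(49604 + √(17563 + 23356)) = (2*29*(1 + 29) + (99 + 94*(-35)))*(49604 + √(17563 + 23356)) = (2*29*30 + (99 - 3290))*(49604 + √40919) = (1740 - 3191)*(49604 + √40919) = -1451*(49604 + √40919) = -71975404 - 1451*√40919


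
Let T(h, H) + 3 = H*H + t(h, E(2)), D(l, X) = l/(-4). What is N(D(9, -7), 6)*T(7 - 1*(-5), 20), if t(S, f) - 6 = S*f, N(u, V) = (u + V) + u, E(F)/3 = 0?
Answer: 1209/2 ≈ 604.50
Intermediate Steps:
E(F) = 0 (E(F) = 3*0 = 0)
D(l, X) = -l/4 (D(l, X) = l*(-1/4) = -l/4)
N(u, V) = V + 2*u (N(u, V) = (V + u) + u = V + 2*u)
t(S, f) = 6 + S*f
T(h, H) = 3 + H**2 (T(h, H) = -3 + (H*H + (6 + h*0)) = -3 + (H**2 + (6 + 0)) = -3 + (H**2 + 6) = -3 + (6 + H**2) = 3 + H**2)
N(D(9, -7), 6)*T(7 - 1*(-5), 20) = (6 + 2*(-1/4*9))*(3 + 20**2) = (6 + 2*(-9/4))*(3 + 400) = (6 - 9/2)*403 = (3/2)*403 = 1209/2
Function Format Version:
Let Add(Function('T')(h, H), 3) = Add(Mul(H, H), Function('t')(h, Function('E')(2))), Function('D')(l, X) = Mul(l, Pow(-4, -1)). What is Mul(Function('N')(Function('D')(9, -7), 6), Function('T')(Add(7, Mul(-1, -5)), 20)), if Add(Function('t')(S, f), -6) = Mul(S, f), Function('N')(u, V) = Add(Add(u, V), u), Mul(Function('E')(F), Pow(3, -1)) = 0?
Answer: Rational(1209, 2) ≈ 604.50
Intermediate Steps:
Function('E')(F) = 0 (Function('E')(F) = Mul(3, 0) = 0)
Function('D')(l, X) = Mul(Rational(-1, 4), l) (Function('D')(l, X) = Mul(l, Rational(-1, 4)) = Mul(Rational(-1, 4), l))
Function('N')(u, V) = Add(V, Mul(2, u)) (Function('N')(u, V) = Add(Add(V, u), u) = Add(V, Mul(2, u)))
Function('t')(S, f) = Add(6, Mul(S, f))
Function('T')(h, H) = Add(3, Pow(H, 2)) (Function('T')(h, H) = Add(-3, Add(Mul(H, H), Add(6, Mul(h, 0)))) = Add(-3, Add(Pow(H, 2), Add(6, 0))) = Add(-3, Add(Pow(H, 2), 6)) = Add(-3, Add(6, Pow(H, 2))) = Add(3, Pow(H, 2)))
Mul(Function('N')(Function('D')(9, -7), 6), Function('T')(Add(7, Mul(-1, -5)), 20)) = Mul(Add(6, Mul(2, Mul(Rational(-1, 4), 9))), Add(3, Pow(20, 2))) = Mul(Add(6, Mul(2, Rational(-9, 4))), Add(3, 400)) = Mul(Add(6, Rational(-9, 2)), 403) = Mul(Rational(3, 2), 403) = Rational(1209, 2)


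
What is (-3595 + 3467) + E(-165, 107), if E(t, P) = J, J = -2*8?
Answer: -144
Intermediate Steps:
J = -16
E(t, P) = -16
(-3595 + 3467) + E(-165, 107) = (-3595 + 3467) - 16 = -128 - 16 = -144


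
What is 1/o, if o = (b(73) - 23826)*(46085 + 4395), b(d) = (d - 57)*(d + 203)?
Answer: -1/979816800 ≈ -1.0206e-9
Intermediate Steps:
b(d) = (-57 + d)*(203 + d)
o = -979816800 (o = ((-11571 + 73² + 146*73) - 23826)*(46085 + 4395) = ((-11571 + 5329 + 10658) - 23826)*50480 = (4416 - 23826)*50480 = -19410*50480 = -979816800)
1/o = 1/(-979816800) = -1/979816800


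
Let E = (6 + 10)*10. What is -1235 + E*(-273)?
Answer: -44915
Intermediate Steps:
E = 160 (E = 16*10 = 160)
-1235 + E*(-273) = -1235 + 160*(-273) = -1235 - 43680 = -44915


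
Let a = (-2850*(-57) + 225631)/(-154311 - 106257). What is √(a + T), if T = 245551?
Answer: √463104212292106/43428 ≈ 495.53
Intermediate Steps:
a = -388081/260568 (a = (162450 + 225631)/(-260568) = 388081*(-1/260568) = -388081/260568 ≈ -1.4894)
√(a + T) = √(-388081/260568 + 245551) = √(63982344887/260568) = √463104212292106/43428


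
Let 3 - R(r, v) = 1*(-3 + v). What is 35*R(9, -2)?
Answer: 280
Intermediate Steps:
R(r, v) = 6 - v (R(r, v) = 3 - (-3 + v) = 3 + (3 - v) = 6 - v)
35*R(9, -2) = 35*(6 - 1*(-2)) = 35*(6 + 2) = 35*8 = 280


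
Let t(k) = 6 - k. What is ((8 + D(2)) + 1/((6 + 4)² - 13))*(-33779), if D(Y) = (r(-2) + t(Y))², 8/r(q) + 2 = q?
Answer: -35299055/87 ≈ -4.0574e+5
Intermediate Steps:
r(q) = 8/(-2 + q)
D(Y) = (4 - Y)² (D(Y) = (8/(-2 - 2) + (6 - Y))² = (8/(-4) + (6 - Y))² = (8*(-¼) + (6 - Y))² = (-2 + (6 - Y))² = (4 - Y)²)
((8 + D(2)) + 1/((6 + 4)² - 13))*(-33779) = ((8 + (4 - 1*2)²) + 1/((6 + 4)² - 13))*(-33779) = ((8 + (4 - 2)²) + 1/(10² - 13))*(-33779) = ((8 + 2²) + 1/(100 - 13))*(-33779) = ((8 + 4) + 1/87)*(-33779) = (12 + 1/87)*(-33779) = (1045/87)*(-33779) = -35299055/87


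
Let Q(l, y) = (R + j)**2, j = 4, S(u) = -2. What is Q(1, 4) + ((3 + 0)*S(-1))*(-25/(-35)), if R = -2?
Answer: -2/7 ≈ -0.28571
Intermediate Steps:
Q(l, y) = 4 (Q(l, y) = (-2 + 4)**2 = 2**2 = 4)
Q(1, 4) + ((3 + 0)*S(-1))*(-25/(-35)) = 4 + ((3 + 0)*(-2))*(-25/(-35)) = 4 + (3*(-2))*(-25*(-1/35)) = 4 - 6*5/7 = 4 - 30/7 = -2/7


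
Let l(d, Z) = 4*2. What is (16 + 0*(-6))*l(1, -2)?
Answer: 128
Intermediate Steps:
l(d, Z) = 8
(16 + 0*(-6))*l(1, -2) = (16 + 0*(-6))*8 = (16 + 0)*8 = 16*8 = 128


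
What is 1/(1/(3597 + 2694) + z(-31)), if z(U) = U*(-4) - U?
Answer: 6291/975106 ≈ 0.0064516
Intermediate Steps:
z(U) = -5*U (z(U) = -4*U - U = -5*U)
1/(1/(3597 + 2694) + z(-31)) = 1/(1/(3597 + 2694) - 5*(-31)) = 1/(1/6291 + 155) = 1/(975106/6291) = 6291/975106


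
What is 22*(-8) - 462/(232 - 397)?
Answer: -866/5 ≈ -173.20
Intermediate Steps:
22*(-8) - 462/(232 - 397) = -176 - 462/(-165) = -176 - 1/165*(-462) = -176 + 14/5 = -866/5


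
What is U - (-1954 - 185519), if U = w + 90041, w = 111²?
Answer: 289835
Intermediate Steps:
w = 12321
U = 102362 (U = 12321 + 90041 = 102362)
U - (-1954 - 185519) = 102362 - (-1954 - 185519) = 102362 - 1*(-187473) = 102362 + 187473 = 289835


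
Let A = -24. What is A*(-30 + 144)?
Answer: -2736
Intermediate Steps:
A*(-30 + 144) = -24*(-30 + 144) = -24*114 = -2736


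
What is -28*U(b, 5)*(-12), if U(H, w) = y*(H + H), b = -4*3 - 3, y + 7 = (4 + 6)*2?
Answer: -131040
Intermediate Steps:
y = 13 (y = -7 + (4 + 6)*2 = -7 + 10*2 = -7 + 20 = 13)
b = -15 (b = -12 - 3 = -15)
U(H, w) = 26*H (U(H, w) = 13*(H + H) = 13*(2*H) = 26*H)
-28*U(b, 5)*(-12) = -728*(-15)*(-12) = -28*(-390)*(-12) = 10920*(-12) = -131040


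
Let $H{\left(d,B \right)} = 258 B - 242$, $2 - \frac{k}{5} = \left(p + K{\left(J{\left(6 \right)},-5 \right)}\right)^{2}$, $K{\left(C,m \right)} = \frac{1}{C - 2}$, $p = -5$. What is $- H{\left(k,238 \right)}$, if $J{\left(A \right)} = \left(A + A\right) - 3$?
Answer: $-61162$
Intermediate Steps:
$J{\left(A \right)} = -3 + 2 A$ ($J{\left(A \right)} = 2 A - 3 = -3 + 2 A$)
$K{\left(C,m \right)} = \frac{1}{-2 + C}$
$k = - \frac{5290}{49}$ ($k = 10 - 5 \left(-5 + \frac{1}{-2 + \left(-3 + 2 \cdot 6\right)}\right)^{2} = 10 - 5 \left(-5 + \frac{1}{-2 + \left(-3 + 12\right)}\right)^{2} = 10 - 5 \left(-5 + \frac{1}{-2 + 9}\right)^{2} = 10 - 5 \left(-5 + \frac{1}{7}\right)^{2} = 10 - 5 \left(- \frac{34}{7}\right)^{2} = 10 - \frac{5780}{49} = - \frac{5290}{49} \approx -107.96$)
$H{\left(d,B \right)} = -242 + 258 B$
$- H{\left(k,238 \right)} = - (-242 + 258 \cdot 238) = - (-242 + 61404) = \left(-1\right) 61162 = -61162$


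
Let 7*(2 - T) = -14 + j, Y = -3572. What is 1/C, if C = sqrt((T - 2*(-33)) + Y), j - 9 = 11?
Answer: -I*sqrt(19082)/8178 ≈ -0.016891*I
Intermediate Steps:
j = 20 (j = 9 + 11 = 20)
T = 8/7 (T = 2 - (-14 + 20)/7 = 2 - 1/7*6 = 2 - 6/7 = 8/7 ≈ 1.1429)
C = 3*I*sqrt(19082)/7 (C = sqrt((8/7 - 2*(-33)) - 3572) = sqrt((8/7 + 66) - 3572) = sqrt(470/7 - 3572) = sqrt(-24534/7) = 3*I*sqrt(19082)/7 ≈ 59.202*I)
1/C = 1/(3*I*sqrt(19082)/7) = -I*sqrt(19082)/8178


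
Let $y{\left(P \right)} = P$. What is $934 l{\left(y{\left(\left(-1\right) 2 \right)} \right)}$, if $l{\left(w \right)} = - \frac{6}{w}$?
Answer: $2802$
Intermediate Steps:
$934 l{\left(y{\left(\left(-1\right) 2 \right)} \right)} = 934 \left(- \frac{6}{\left(-1\right) 2}\right) = 934 \left(- \frac{6}{-2}\right) = 934 \left(\left(-6\right) \left(- \frac{1}{2}\right)\right) = 934 \cdot 3 = 2802$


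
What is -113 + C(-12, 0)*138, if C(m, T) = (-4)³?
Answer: -8945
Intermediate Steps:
C(m, T) = -64
-113 + C(-12, 0)*138 = -113 - 64*138 = -113 - 8832 = -8945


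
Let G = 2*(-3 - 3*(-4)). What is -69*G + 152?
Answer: -1090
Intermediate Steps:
G = 18 (G = 2*(-3 + 12) = 2*9 = 18)
-69*G + 152 = -69*18 + 152 = -1242 + 152 = -1090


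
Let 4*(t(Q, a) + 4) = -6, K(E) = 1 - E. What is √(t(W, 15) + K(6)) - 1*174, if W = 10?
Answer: -174 + I*√42/2 ≈ -174.0 + 3.2404*I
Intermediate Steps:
t(Q, a) = -11/2 (t(Q, a) = -4 + (¼)*(-6) = -4 - 3/2 = -11/2)
√(t(W, 15) + K(6)) - 1*174 = √(-11/2 + (1 - 1*6)) - 1*174 = √(-11/2 + (1 - 6)) - 174 = √(-11/2 - 5) - 174 = √(-21/2) - 174 = I*√42/2 - 174 = -174 + I*√42/2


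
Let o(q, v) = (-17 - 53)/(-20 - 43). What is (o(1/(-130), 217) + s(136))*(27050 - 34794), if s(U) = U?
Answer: -9556096/9 ≈ -1.0618e+6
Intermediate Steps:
o(q, v) = 10/9 (o(q, v) = -70/(-63) = -70*(-1/63) = 10/9)
(o(1/(-130), 217) + s(136))*(27050 - 34794) = (10/9 + 136)*(27050 - 34794) = (1234/9)*(-7744) = -9556096/9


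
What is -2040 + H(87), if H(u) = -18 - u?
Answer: -2145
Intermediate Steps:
-2040 + H(87) = -2040 + (-18 - 1*87) = -2040 + (-18 - 87) = -2040 - 105 = -2145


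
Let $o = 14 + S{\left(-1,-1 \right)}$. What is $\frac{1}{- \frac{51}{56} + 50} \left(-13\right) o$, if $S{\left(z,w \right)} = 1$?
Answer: $- \frac{10920}{2749} \approx -3.9724$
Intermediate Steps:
$o = 15$ ($o = 14 + 1 = 15$)
$\frac{1}{- \frac{51}{56} + 50} \left(-13\right) o = \frac{1}{- \frac{51}{56} + 50} \left(-13\right) 15 = \frac{1}{\frac{2749}{56}} \left(-13\right) 15 = \frac{56}{2749} \left(-13\right) 15 = \left(- \frac{728}{2749}\right) 15 = - \frac{10920}{2749}$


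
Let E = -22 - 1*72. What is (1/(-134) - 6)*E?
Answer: 37835/67 ≈ 564.70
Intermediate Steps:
E = -94 (E = -22 - 72 = -94)
(1/(-134) - 6)*E = (1/(-134) - 6)*(-94) = (-1/134 - 6)*(-94) = -805/134*(-94) = 37835/67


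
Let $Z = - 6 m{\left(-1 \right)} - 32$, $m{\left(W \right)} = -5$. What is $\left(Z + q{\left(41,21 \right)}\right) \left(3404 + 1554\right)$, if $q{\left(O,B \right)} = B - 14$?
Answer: $24790$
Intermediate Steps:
$q{\left(O,B \right)} = -14 + B$ ($q{\left(O,B \right)} = B - 14 = -14 + B$)
$Z = -2$ ($Z = \left(-6\right) \left(-5\right) - 32 = 30 - 32 = -2$)
$\left(Z + q{\left(41,21 \right)}\right) \left(3404 + 1554\right) = \left(-2 + \left(-14 + 21\right)\right) \left(3404 + 1554\right) = \left(-2 + 7\right) 4958 = 5 \cdot 4958 = 24790$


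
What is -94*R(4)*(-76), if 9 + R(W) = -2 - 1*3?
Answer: -100016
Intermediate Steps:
R(W) = -14 (R(W) = -9 + (-2 - 1*3) = -9 + (-2 - 3) = -9 - 5 = -14)
-94*R(4)*(-76) = -94*(-14)*(-76) = 1316*(-76) = -100016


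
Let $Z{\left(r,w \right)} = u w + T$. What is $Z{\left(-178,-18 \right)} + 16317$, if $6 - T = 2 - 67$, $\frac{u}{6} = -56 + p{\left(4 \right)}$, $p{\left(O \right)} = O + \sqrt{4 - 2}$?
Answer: $22004 - 108 \sqrt{2} \approx 21851.0$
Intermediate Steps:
$p{\left(O \right)} = O + \sqrt{2}$
$u = -312 + 6 \sqrt{2}$ ($u = 6 \left(-56 + \left(4 + \sqrt{2}\right)\right) = 6 \left(-52 + \sqrt{2}\right) = -312 + 6 \sqrt{2} \approx -303.51$)
$T = 71$ ($T = 6 - \left(2 - 67\right) = 6 - -65 = 6 + 65 = 71$)
$Z{\left(r,w \right)} = 71 + w \left(-312 + 6 \sqrt{2}\right)$ ($Z{\left(r,w \right)} = \left(-312 + 6 \sqrt{2}\right) w + 71 = w \left(-312 + 6 \sqrt{2}\right) + 71 = 71 + w \left(-312 + 6 \sqrt{2}\right)$)
$Z{\left(-178,-18 \right)} + 16317 = \left(71 - - 108 \left(52 - \sqrt{2}\right)\right) + 16317 = \left(71 + \left(5616 - 108 \sqrt{2}\right)\right) + 16317 = \left(5687 - 108 \sqrt{2}\right) + 16317 = 22004 - 108 \sqrt{2}$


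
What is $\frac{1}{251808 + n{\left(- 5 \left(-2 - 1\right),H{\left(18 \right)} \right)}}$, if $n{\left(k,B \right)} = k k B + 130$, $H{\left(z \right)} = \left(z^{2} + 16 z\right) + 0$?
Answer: $\frac{1}{389638} \approx 2.5665 \cdot 10^{-6}$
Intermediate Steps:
$H{\left(z \right)} = z^{2} + 16 z$
$n{\left(k,B \right)} = 130 + B k^{2}$ ($n{\left(k,B \right)} = k^{2} B + 130 = B k^{2} + 130 = 130 + B k^{2}$)
$\frac{1}{251808 + n{\left(- 5 \left(-2 - 1\right),H{\left(18 \right)} \right)}} = \frac{1}{251808 + \left(130 + 18 \left(16 + 18\right) \left(- 5 \left(-2 - 1\right)\right)^{2}\right)} = \frac{1}{251808 + \left(130 + 18 \cdot 34 \left(\left(-5\right) \left(-3\right)\right)^{2}\right)} = \frac{1}{251808 + \left(130 + 612 \cdot 15^{2}\right)} = \frac{1}{251808 + \left(130 + 612 \cdot 225\right)} = \frac{1}{251808 + \left(130 + 137700\right)} = \frac{1}{251808 + 137830} = \frac{1}{389638}$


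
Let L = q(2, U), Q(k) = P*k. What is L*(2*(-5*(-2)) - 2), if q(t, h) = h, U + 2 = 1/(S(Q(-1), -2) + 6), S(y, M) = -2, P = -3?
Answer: -63/2 ≈ -31.500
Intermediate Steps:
Q(k) = -3*k
U = -7/4 (U = -2 + 1/(-2 + 6) = -2 + 1/4 = -2 + ¼ = -7/4 ≈ -1.7500)
L = -7/4 ≈ -1.7500
L*(2*(-5*(-2)) - 2) = -7*(2*(-5*(-2)) - 2)/4 = -7*(2*10 - 2)/4 = -7*(20 - 2)/4 = -7/4*18 = -63/2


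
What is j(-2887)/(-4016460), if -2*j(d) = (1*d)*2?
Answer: -2887/4016460 ≈ -0.00071879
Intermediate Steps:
j(d) = -d (j(d) = -1*d*2/2 = -d*2/2 = -d)
j(-2887)/(-4016460) = -1*(-2887)/(-4016460) = 2887*(-1/4016460) = -2887/4016460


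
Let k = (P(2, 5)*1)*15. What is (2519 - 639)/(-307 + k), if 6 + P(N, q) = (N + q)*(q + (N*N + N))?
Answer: 940/379 ≈ 2.4802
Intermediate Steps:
P(N, q) = -6 + (N + q)*(N + q + N²) (P(N, q) = -6 + (N + q)*(q + (N*N + N)) = -6 + (N + q)*(q + (N² + N)) = -6 + (N + q)*(q + (N + N²)) = -6 + (N + q)*(N + q + N²))
k = 1065 (k = ((-6 + 2² + 2³ + 5² + 5*2² + 2*2*5)*1)*15 = ((-6 + 4 + 8 + 25 + 5*4 + 20)*1)*15 = ((-6 + 4 + 8 + 25 + 20 + 20)*1)*15 = (71*1)*15 = 71*15 = 1065)
(2519 - 639)/(-307 + k) = (2519 - 639)/(-307 + 1065) = 1880/758 = 1880*(1/758) = 940/379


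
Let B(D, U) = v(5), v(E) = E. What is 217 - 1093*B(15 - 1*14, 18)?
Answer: -5248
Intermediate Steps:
B(D, U) = 5
217 - 1093*B(15 - 1*14, 18) = 217 - 1093*5 = 217 - 5465 = -5248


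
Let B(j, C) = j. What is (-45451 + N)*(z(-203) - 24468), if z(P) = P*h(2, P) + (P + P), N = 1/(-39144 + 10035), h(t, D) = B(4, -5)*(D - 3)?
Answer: -62799091972560/9703 ≈ -6.4721e+9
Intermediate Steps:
h(t, D) = -12 + 4*D (h(t, D) = 4*(D - 3) = 4*(-3 + D) = -12 + 4*D)
N = -1/29109 (N = 1/(-29109) = -1/29109 ≈ -3.4354e-5)
z(P) = 2*P + P*(-12 + 4*P) (z(P) = P*(-12 + 4*P) + (P + P) = P*(-12 + 4*P) + 2*P = 2*P + P*(-12 + 4*P))
(-45451 + N)*(z(-203) - 24468) = (-45451 - 1/29109)*(2*(-203)*(-5 + 2*(-203)) - 24468) = -1323033160*(2*(-203)*(-5 - 406) - 24468)/29109 = -1323033160*(2*(-203)*(-411) - 24468)/29109 = -1323033160*(166866 - 24468)/29109 = -1323033160/29109*142398 = -62799091972560/9703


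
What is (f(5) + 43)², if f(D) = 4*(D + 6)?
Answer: 7569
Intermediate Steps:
f(D) = 24 + 4*D (f(D) = 4*(6 + D) = 24 + 4*D)
(f(5) + 43)² = ((24 + 4*5) + 43)² = ((24 + 20) + 43)² = (44 + 43)² = 87² = 7569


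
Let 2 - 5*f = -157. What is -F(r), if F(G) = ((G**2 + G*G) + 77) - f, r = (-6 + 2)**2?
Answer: -2786/5 ≈ -557.20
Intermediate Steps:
f = 159/5 (f = 2/5 - 1/5*(-157) = 2/5 + 157/5 = 159/5 ≈ 31.800)
r = 16 (r = (-4)**2 = 16)
F(G) = 226/5 + 2*G**2 (F(G) = ((G**2 + G*G) + 77) - 1*159/5 = ((G**2 + G**2) + 77) - 159/5 = (2*G**2 + 77) - 159/5 = (77 + 2*G**2) - 159/5 = 226/5 + 2*G**2)
-F(r) = -(226/5 + 2*16**2) = -(226/5 + 2*256) = -(226/5 + 512) = -1*2786/5 = -2786/5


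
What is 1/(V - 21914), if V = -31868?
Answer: -1/53782 ≈ -1.8594e-5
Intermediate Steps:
1/(V - 21914) = 1/(-31868 - 21914) = 1/(-53782) = -1/53782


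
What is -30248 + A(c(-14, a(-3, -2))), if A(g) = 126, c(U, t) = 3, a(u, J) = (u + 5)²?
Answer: -30122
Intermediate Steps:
a(u, J) = (5 + u)²
-30248 + A(c(-14, a(-3, -2))) = -30248 + 126 = -30122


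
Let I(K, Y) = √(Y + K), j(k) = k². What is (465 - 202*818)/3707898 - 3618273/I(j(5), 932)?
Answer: -164771/3707898 - 1206091*√957/319 ≈ -1.1696e+5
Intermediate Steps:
I(K, Y) = √(K + Y)
(465 - 202*818)/3707898 - 3618273/I(j(5), 932) = (465 - 202*818)/3707898 - 3618273/√(5² + 932) = (465 - 165236)*(1/3707898) - 3618273/√(25 + 932) = -164771*1/3707898 - 3618273*√957/957 = -164771/3707898 - 1206091*√957/319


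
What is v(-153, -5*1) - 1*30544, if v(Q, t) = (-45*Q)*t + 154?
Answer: -64815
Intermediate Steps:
v(Q, t) = 154 - 45*Q*t (v(Q, t) = -45*Q*t + 154 = 154 - 45*Q*t)
v(-153, -5*1) - 1*30544 = (154 - 45*(-153)*(-5*1)) - 1*30544 = (154 - 45*(-153)*(-5)) - 30544 = (154 - 34425) - 30544 = -34271 - 30544 = -64815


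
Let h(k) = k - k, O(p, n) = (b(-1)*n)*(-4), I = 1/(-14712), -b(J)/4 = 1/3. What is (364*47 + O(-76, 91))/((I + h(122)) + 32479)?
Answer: 258833120/477831047 ≈ 0.54168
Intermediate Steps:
b(J) = -4/3
I = -1/14712 ≈ -6.7972e-5
O(p, n) = 16*n/3 (O(p, n) = -4*n/3*(-4) = 16*n/3)
h(k) = 0
(364*47 + O(-76, 91))/((I + h(122)) + 32479) = (364*47 + (16/3)*91)/((-1/14712 + 0) + 32479) = (17108 + 1456/3)/(-1/14712 + 32479) = 52780/(3*(477831047/14712)) = (52780/3)*(14712/477831047) = 258833120/477831047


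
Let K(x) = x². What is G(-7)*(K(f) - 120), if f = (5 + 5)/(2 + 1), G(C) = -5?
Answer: 4900/9 ≈ 544.44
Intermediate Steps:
f = 10/3 ≈ 3.3333
G(-7)*(K(f) - 120) = -5*((10/3)² - 120) = -5*(100/9 - 120) = -5*(-980/9) = 4900/9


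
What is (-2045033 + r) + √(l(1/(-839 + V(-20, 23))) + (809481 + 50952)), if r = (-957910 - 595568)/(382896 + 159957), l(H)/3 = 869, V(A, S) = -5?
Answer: -370051284209/180951 + 8*√13485 ≈ -2.0441e+6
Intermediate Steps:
l(H) = 2607 (l(H) = 3*869 = 2607)
r = -517826/180951 (r = -1553478/542853 = -1553478*1/542853 = -517826/180951 ≈ -2.8617)
(-2045033 + r) + √(l(1/(-839 + V(-20, 23))) + (809481 + 50952)) = (-2045033 - 517826/180951) + √(2607 + (809481 + 50952)) = -370051284209/180951 + √(2607 + 860433) = -370051284209/180951 + √863040 = -370051284209/180951 + 8*√13485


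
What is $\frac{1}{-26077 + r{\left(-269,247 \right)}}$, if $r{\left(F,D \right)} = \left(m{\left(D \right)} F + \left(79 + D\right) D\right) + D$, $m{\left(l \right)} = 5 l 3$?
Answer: $- \frac{1}{941953} \approx -1.0616 \cdot 10^{-6}$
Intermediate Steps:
$m{\left(l \right)} = 15 l$
$r{\left(F,D \right)} = D + D \left(79 + D\right) + 15 D F$ ($r{\left(F,D \right)} = \left(15 D F + \left(79 + D\right) D\right) + D = \left(15 D F + D \left(79 + D\right)\right) + D = \left(D \left(79 + D\right) + 15 D F\right) + D = D + D \left(79 + D\right) + 15 D F$)
$\frac{1}{-26077 + r{\left(-269,247 \right)}} = \frac{1}{-26077 + 247 \left(80 + 247 + 15 \left(-269\right)\right)} = \frac{1}{-26077 + 247 \left(80 + 247 - 4035\right)} = \frac{1}{-26077 + 247 \left(-3708\right)} = \frac{1}{-26077 - 915876} = \frac{1}{-941953} = - \frac{1}{941953}$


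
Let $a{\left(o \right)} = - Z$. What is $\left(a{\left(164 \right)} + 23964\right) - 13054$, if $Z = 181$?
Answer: $10729$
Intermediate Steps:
$a{\left(o \right)} = -181$ ($a{\left(o \right)} = \left(-1\right) 181 = -181$)
$\left(a{\left(164 \right)} + 23964\right) - 13054 = \left(-181 + 23964\right) - 13054 = 23783 - 13054 = 10729$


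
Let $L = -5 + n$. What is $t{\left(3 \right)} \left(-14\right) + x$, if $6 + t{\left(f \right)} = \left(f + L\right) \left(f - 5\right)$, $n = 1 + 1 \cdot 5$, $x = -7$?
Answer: $189$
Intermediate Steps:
$n = 6$ ($n = 1 + 5 = 6$)
$L = 1$ ($L = -5 + 6 = 1$)
$t{\left(f \right)} = -6 + \left(1 + f\right) \left(-5 + f\right)$ ($t{\left(f \right)} = -6 + \left(f + 1\right) \left(f - 5\right) = -6 + \left(1 + f\right) \left(-5 + f\right)$)
$t{\left(3 \right)} \left(-14\right) + x = \left(-11 + 3^{2} - 12\right) \left(-14\right) - 7 = \left(-11 + 9 - 12\right) \left(-14\right) - 7 = \left(-14\right) \left(-14\right) - 7 = 196 - 7 = 189$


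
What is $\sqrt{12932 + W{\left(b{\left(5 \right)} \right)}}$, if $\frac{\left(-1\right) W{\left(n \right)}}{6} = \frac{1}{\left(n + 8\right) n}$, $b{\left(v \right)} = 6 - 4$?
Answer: $\frac{\sqrt{1293170}}{10} \approx 113.72$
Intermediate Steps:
$b{\left(v \right)} = 2$ ($b{\left(v \right)} = 6 - 4 = 2$)
$W{\left(n \right)} = - \frac{6}{n \left(8 + n\right)}$ ($W{\left(n \right)} = - 6 \frac{1}{\left(n + 8\right) n} = - 6 \frac{1}{\left(8 + n\right) n} = - 6 \frac{1}{n \left(8 + n\right)} = - \frac{6}{n \left(8 + n\right)}$)
$\sqrt{12932 + W{\left(b{\left(5 \right)} \right)}} = \sqrt{12932 - \frac{6}{2 \left(8 + 2\right)}} = \sqrt{12932 - \frac{3}{10}} = \sqrt{\frac{129317}{10}} = \frac{\sqrt{1293170}}{10}$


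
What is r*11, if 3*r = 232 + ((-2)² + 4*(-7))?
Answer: 2288/3 ≈ 762.67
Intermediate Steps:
r = 208/3 (r = (232 + ((-2)² + 4*(-7)))/3 = (232 + (4 - 28))/3 = (232 - 24)/3 = (⅓)*208 = 208/3 ≈ 69.333)
r*11 = (208/3)*11 = 2288/3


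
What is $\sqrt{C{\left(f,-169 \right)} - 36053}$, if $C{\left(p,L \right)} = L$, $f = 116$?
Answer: $i \sqrt{36222} \approx 190.32 i$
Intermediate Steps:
$\sqrt{C{\left(f,-169 \right)} - 36053} = \sqrt{-169 - 36053} = \sqrt{-36222} = i \sqrt{36222}$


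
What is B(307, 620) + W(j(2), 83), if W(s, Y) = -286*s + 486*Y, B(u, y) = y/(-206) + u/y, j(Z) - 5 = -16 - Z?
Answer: 2813255581/63860 ≈ 44054.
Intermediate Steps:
j(Z) = -11 - Z (j(Z) = 5 + (-16 - Z) = -11 - Z)
B(u, y) = -y/206 + u/y (B(u, y) = y*(-1/206) + u/y = -y/206 + u/y)
B(307, 620) + W(j(2), 83) = (-1/206*620 + 307/620) + (-286*(-11 - 1*2) + 486*83) = (-310/103 + 307*(1/620)) + (-286*(-11 - 2) + 40338) = (-310/103 + 307/620) + (-286*(-13) + 40338) = -160579/63860 + (3718 + 40338) = -160579/63860 + 44056 = 2813255581/63860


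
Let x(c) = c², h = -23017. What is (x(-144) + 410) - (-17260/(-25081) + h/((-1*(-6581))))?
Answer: 3490781459223/165058061 ≈ 21149.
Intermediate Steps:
(x(-144) + 410) - (-17260/(-25081) + h/((-1*(-6581)))) = ((-144)² + 410) - (-17260/(-25081) - 23017/((-1*(-6581)))) = (20736 + 410) - (-17260*(-1/25081) - 23017/6581) = 21146 - (17260/25081 - 23017*1/6581) = 21146 - (17260/25081 - 23017/6581) = 21146 - 1*(-463701317/165058061) = 21146 + 463701317/165058061 = 3490781459223/165058061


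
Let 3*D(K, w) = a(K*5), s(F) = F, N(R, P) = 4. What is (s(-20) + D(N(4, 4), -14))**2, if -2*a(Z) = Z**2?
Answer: 67600/9 ≈ 7511.1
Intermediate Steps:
a(Z) = -Z**2/2
D(K, w) = -25*K**2/6 (D(K, w) = (-25*K**2/2)/3 = -25*K**2/6)
(s(-20) + D(N(4, 4), -14))**2 = (-20 - 25/6*4**2)**2 = (-20 - 25/6*16)**2 = (-20 - 200/3)**2 = (-260/3)**2 = 67600/9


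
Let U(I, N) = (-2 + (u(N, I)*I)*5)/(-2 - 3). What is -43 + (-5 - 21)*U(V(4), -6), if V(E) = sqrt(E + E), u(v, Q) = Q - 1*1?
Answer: 773/5 - 52*sqrt(2) ≈ 81.061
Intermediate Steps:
u(v, Q) = -1 + Q (u(v, Q) = Q - 1 = -1 + Q)
V(E) = sqrt(2)*sqrt(E) (V(E) = sqrt(2*E) = sqrt(2)*sqrt(E))
U(I, N) = 2/5 - I*(-1 + I) (U(I, N) = (-2 + ((-1 + I)*I)*5)/(-2 - 3) = (-2 + (I*(-1 + I))*5)/(-5) = (-2 + 5*I*(-1 + I))*(-1/5) = 2/5 - I*(-1 + I))
-43 + (-5 - 21)*U(V(4), -6) = -43 + (-5 - 21)*(2/5 + sqrt(2)*sqrt(4) - (sqrt(2)*sqrt(4))**2) = -43 - 26*(2/5 + sqrt(2)*2 - (sqrt(2)*2)**2) = -43 - 26*(2/5 + 2*sqrt(2) - (2*sqrt(2))**2) = -43 - 26*(2/5 + 2*sqrt(2) - 1*8) = -43 - 26*(2/5 + 2*sqrt(2) - 8) = -43 - 26*(-38/5 + 2*sqrt(2)) = -43 + (988/5 - 52*sqrt(2)) = 773/5 - 52*sqrt(2)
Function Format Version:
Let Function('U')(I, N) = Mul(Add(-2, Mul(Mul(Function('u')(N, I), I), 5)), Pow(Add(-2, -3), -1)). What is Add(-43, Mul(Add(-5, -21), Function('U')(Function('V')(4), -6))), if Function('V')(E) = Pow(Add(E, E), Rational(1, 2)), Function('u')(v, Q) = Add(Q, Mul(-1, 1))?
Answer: Add(Rational(773, 5), Mul(-52, Pow(2, Rational(1, 2)))) ≈ 81.061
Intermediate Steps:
Function('u')(v, Q) = Add(-1, Q) (Function('u')(v, Q) = Add(Q, -1) = Add(-1, Q))
Function('V')(E) = Mul(Pow(2, Rational(1, 2)), Pow(E, Rational(1, 2))) (Function('V')(E) = Pow(Mul(2, E), Rational(1, 2)) = Mul(Pow(2, Rational(1, 2)), Pow(E, Rational(1, 2))))
Function('U')(I, N) = Add(Rational(2, 5), Mul(-1, I, Add(-1, I))) (Function('U')(I, N) = Mul(Add(-2, Mul(Mul(Add(-1, I), I), 5)), Pow(Add(-2, -3), -1)) = Mul(Add(-2, Mul(Mul(I, Add(-1, I)), 5)), Pow(-5, -1)) = Mul(Add(-2, Mul(5, I, Add(-1, I))), Rational(-1, 5)) = Add(Rational(2, 5), Mul(-1, I, Add(-1, I))))
Add(-43, Mul(Add(-5, -21), Function('U')(Function('V')(4), -6))) = Add(-43, Mul(Add(-5, -21), Add(Rational(2, 5), Mul(Pow(2, Rational(1, 2)), Pow(4, Rational(1, 2))), Mul(-1, Pow(Mul(Pow(2, Rational(1, 2)), Pow(4, Rational(1, 2))), 2))))) = Add(-43, Mul(-26, Add(Rational(2, 5), Mul(Pow(2, Rational(1, 2)), 2), Mul(-1, Pow(Mul(Pow(2, Rational(1, 2)), 2), 2))))) = Add(-43, Mul(-26, Add(Rational(2, 5), Mul(2, Pow(2, Rational(1, 2))), Mul(-1, Pow(Mul(2, Pow(2, Rational(1, 2))), 2))))) = Add(-43, Mul(-26, Add(Rational(2, 5), Mul(2, Pow(2, Rational(1, 2))), Mul(-1, 8)))) = Add(-43, Mul(-26, Add(Rational(2, 5), Mul(2, Pow(2, Rational(1, 2))), -8))) = Add(-43, Mul(-26, Add(Rational(-38, 5), Mul(2, Pow(2, Rational(1, 2)))))) = Add(-43, Add(Rational(988, 5), Mul(-52, Pow(2, Rational(1, 2))))) = Add(Rational(773, 5), Mul(-52, Pow(2, Rational(1, 2))))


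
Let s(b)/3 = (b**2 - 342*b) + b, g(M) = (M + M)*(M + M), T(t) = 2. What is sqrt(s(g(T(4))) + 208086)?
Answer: sqrt(192486) ≈ 438.73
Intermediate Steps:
g(M) = 4*M**2 (g(M) = (2*M)*(2*M) = 4*M**2)
s(b) = -1023*b + 3*b**2 (s(b) = 3*((b**2 - 342*b) + b) = 3*(b**2 - 341*b) = -1023*b + 3*b**2)
sqrt(s(g(T(4))) + 208086) = sqrt(3*(4*2**2)*(-341 + 4*2**2) + 208086) = sqrt(3*(4*4)*(-341 + 4*4) + 208086) = sqrt(3*16*(-341 + 16) + 208086) = sqrt(3*16*(-325) + 208086) = sqrt(-15600 + 208086) = sqrt(192486)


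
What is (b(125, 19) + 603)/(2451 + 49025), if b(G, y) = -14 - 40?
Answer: 549/51476 ≈ 0.010665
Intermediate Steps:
b(G, y) = -54
(b(125, 19) + 603)/(2451 + 49025) = (-54 + 603)/(2451 + 49025) = 549/51476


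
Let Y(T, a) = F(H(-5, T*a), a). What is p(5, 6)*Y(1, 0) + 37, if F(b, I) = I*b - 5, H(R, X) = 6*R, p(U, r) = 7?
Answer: 2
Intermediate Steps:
F(b, I) = -5 + I*b
Y(T, a) = -5 - 30*a (Y(T, a) = -5 + a*(6*(-5)) = -5 + a*(-30) = -5 - 30*a)
p(5, 6)*Y(1, 0) + 37 = 7*(-5 - 30*0) + 37 = 7*(-5 + 0) + 37 = 7*(-5) + 37 = -35 + 37 = 2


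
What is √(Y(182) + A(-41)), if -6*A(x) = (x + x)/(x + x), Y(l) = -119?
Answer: I*√4290/6 ≈ 10.916*I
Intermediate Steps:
A(x) = -⅙ (A(x) = -(x + x)/(6*(x + x)) = -2*x/(6*(2*x)) = -2*x*1/(2*x)/6 = -⅙*1 = -⅙)
√(Y(182) + A(-41)) = √(-119 - ⅙) = √(-715/6) = I*√4290/6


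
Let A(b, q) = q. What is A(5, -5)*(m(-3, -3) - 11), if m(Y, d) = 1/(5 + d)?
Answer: 105/2 ≈ 52.500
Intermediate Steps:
A(5, -5)*(m(-3, -3) - 11) = -5*(1/(5 - 3) - 11) = -5*(1/2 - 11) = -5*(-21/2) = 105/2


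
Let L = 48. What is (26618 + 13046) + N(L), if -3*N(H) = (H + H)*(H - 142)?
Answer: 42672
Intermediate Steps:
N(H) = -2*H*(-142 + H)/3 (N(H) = -(H + H)*(H - 142)/3 = -2*H*(-142 + H)/3)
(26618 + 13046) + N(L) = (26618 + 13046) + (⅔)*48*(142 - 1*48) = 39664 + (⅔)*48*(142 - 48) = 39664 + (⅔)*48*94 = 39664 + 3008 = 42672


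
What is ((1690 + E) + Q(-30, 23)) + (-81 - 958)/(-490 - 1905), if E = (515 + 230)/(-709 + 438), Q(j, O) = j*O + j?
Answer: 628070944/649045 ≈ 967.68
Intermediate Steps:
Q(j, O) = j + O*j (Q(j, O) = O*j + j = j + O*j)
E = -745/271 (E = 745/(-271) = 745*(-1/271) = -745/271 ≈ -2.7491)
((1690 + E) + Q(-30, 23)) + (-81 - 958)/(-490 - 1905) = ((1690 - 745/271) - 30*(1 + 23)) + (-81 - 958)/(-490 - 1905) = (457245/271 - 30*24) - 1039/(-2395) = (457245/271 - 720) - 1039*(-1/2395) = 262125/271 + 1039/2395 = 628070944/649045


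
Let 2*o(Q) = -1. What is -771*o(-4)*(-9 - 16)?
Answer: -19275/2 ≈ -9637.5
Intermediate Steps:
o(Q) = -½ (o(Q) = (½)*(-1) = -½)
-771*o(-4)*(-9 - 16) = -(-771)*(-9 - 16)/2 = -(-771)*(-25)/2 = -771*25/2 = -19275/2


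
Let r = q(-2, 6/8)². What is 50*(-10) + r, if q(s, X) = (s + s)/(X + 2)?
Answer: -60244/121 ≈ -497.88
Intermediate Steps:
q(s, X) = 2*s/(2 + X) (q(s, X) = (2*s)/(2 + X) = 2*s/(2 + X))
r = 256/121 (r = (2*(-2)/(2 + 6/8))² = (2*(-2)/(2 + 6*(⅛)))² = (2*(-2)/(2 + ¾))² = (2*(-2)/(11/4))² = (2*(-2)*(4/11))² = (-16/11)² = 256/121 ≈ 2.1157)
50*(-10) + r = 50*(-10) + 256/121 = -500 + 256/121 = -60244/121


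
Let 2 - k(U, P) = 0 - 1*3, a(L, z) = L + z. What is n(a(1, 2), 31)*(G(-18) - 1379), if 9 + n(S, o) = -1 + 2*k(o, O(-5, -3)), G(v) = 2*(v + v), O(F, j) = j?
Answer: 0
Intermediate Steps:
k(U, P) = 5 (k(U, P) = 2 - (0 - 1*3) = 2 - (0 - 3) = 2 - 1*(-3) = 2 + 3 = 5)
G(v) = 4*v (G(v) = 2*(2*v) = 4*v)
n(S, o) = 0 (n(S, o) = -9 + (-1 + 2*5) = -9 + (-1 + 10) = -9 + 9 = 0)
n(a(1, 2), 31)*(G(-18) - 1379) = 0*(4*(-18) - 1379) = 0*(-72 - 1379) = 0*(-1451) = 0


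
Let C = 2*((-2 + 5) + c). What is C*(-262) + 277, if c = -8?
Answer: 2897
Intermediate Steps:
C = -10 (C = 2*((-2 + 5) - 8) = 2*(3 - 8) = 2*(-5) = -10)
C*(-262) + 277 = -10*(-262) + 277 = 2620 + 277 = 2897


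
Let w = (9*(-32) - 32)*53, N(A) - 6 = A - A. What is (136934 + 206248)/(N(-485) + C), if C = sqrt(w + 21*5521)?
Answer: -294156/14135 + 49026*sqrt(98981)/14135 ≈ 1070.4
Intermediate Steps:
N(A) = 6 (N(A) = 6 + (A - A) = 6 + 0 = 6)
w = -16960 (w = (-288 - 32)*53 = -320*53 = -16960)
C = sqrt(98981) (C = sqrt(-16960 + 21*5521) = sqrt(-16960 + 115941) = sqrt(98981) ≈ 314.61)
(136934 + 206248)/(N(-485) + C) = (136934 + 206248)/(6 + sqrt(98981)) = 343182/(6 + sqrt(98981))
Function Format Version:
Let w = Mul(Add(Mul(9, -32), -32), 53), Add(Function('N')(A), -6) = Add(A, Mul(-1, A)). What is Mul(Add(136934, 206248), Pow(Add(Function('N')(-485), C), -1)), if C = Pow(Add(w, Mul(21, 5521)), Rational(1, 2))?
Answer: Add(Rational(-294156, 14135), Mul(Rational(49026, 14135), Pow(98981, Rational(1, 2)))) ≈ 1070.4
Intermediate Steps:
Function('N')(A) = 6 (Function('N')(A) = Add(6, Add(A, Mul(-1, A))) = Add(6, 0) = 6)
w = -16960 (w = Mul(Add(-288, -32), 53) = Mul(-320, 53) = -16960)
C = Pow(98981, Rational(1, 2)) (C = Pow(Add(-16960, Mul(21, 5521)), Rational(1, 2)) = Pow(Add(-16960, 115941), Rational(1, 2)) = Pow(98981, Rational(1, 2)) ≈ 314.61)
Mul(Add(136934, 206248), Pow(Add(Function('N')(-485), C), -1)) = Mul(Add(136934, 206248), Pow(Add(6, Pow(98981, Rational(1, 2))), -1)) = Mul(343182, Pow(Add(6, Pow(98981, Rational(1, 2))), -1))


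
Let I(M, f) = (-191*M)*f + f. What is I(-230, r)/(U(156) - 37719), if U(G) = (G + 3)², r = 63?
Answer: -307517/1382 ≈ -222.52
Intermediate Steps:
U(G) = (3 + G)²
I(M, f) = f - 191*M*f (I(M, f) = -191*M*f + f = f - 191*M*f)
I(-230, r)/(U(156) - 37719) = (63*(1 - 191*(-230)))/((3 + 156)² - 37719) = (63*(1 + 43930))/(159² - 37719) = (63*43931)/(25281 - 37719) = 2767653/(-12438) = 2767653*(-1/12438) = -307517/1382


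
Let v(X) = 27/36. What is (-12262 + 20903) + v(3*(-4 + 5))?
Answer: 34567/4 ≈ 8641.8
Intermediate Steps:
v(X) = 3/4 (v(X) = 27*(1/36) = 3/4)
(-12262 + 20903) + v(3*(-4 + 5)) = (-12262 + 20903) + 3/4 = 8641 + 3/4 = 34567/4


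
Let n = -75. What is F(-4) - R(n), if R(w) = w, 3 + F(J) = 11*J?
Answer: 28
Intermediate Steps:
F(J) = -3 + 11*J
F(-4) - R(n) = (-3 + 11*(-4)) - 1*(-75) = (-3 - 44) + 75 = -47 + 75 = 28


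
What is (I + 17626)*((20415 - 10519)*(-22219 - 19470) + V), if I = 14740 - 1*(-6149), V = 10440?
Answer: -15889128462560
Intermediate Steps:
I = 20889 (I = 14740 + 6149 = 20889)
(I + 17626)*((20415 - 10519)*(-22219 - 19470) + V) = (20889 + 17626)*((20415 - 10519)*(-22219 - 19470) + 10440) = 38515*(9896*(-41689) + 10440) = 38515*(-412554344 + 10440) = 38515*(-412543904) = -15889128462560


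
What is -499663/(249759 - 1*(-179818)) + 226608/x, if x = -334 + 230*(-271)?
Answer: -5360686127/1121625547 ≈ -4.7794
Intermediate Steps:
x = -62664 (x = -334 - 62330 = -62664)
-499663/(249759 - 1*(-179818)) + 226608/x = -499663/(249759 - 1*(-179818)) + 226608/(-62664) = -499663/(249759 + 179818) + 226608*(-1/62664) = -499663/429577 - 9442/2611 = -5360686127/1121625547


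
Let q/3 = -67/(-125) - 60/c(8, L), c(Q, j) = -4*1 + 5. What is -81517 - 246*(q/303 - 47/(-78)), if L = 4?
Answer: -13379535266/164125 ≈ -81520.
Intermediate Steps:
c(Q, j) = 1 (c(Q, j) = -4 + 5 = 1)
q = -22299/125 (q = 3*(-67/(-125) - 60/1) = 3*(-67*(-1/125) - 60*1) = 3*(67/125 - 60) = 3*(-7433/125) = -22299/125 ≈ -178.39)
-81517 - 246*(q/303 - 47/(-78)) = -81517 - 246*(-22299/125/303 - 47/(-78)) = -81517 - 246*(-22299/125*1/303 - 47*(-1/78)) = -81517 - 246*(-7433/12625 + 47/78) = -81517 - 246*13601/984750 = -81517 - 1*557641/164125 = -81517 - 557641/164125 = -13379535266/164125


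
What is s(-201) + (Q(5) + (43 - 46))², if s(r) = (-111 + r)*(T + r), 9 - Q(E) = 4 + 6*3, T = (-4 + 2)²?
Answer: 61720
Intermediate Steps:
T = 4 (T = (-2)² = 4)
Q(E) = -13 (Q(E) = 9 - (4 + 6*3) = 9 - (4 + 18) = 9 - 1*22 = 9 - 22 = -13)
s(r) = (-111 + r)*(4 + r)
s(-201) + (Q(5) + (43 - 46))² = (-444 + (-201)² - 107*(-201)) + (-13 + (43 - 46))² = (-444 + 40401 + 21507) + (-13 - 3)² = 61464 + (-16)² = 61464 + 256 = 61720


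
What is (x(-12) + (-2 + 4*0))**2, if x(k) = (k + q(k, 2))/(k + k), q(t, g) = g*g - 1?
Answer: 169/64 ≈ 2.6406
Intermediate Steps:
q(t, g) = -1 + g**2 (q(t, g) = g**2 - 1 = -1 + g**2)
x(k) = (3 + k)/(2*k) (x(k) = (k + (-1 + 2**2))/(k + k) = (k + (-1 + 4))/((2*k)) = (k + 3)*(1/(2*k)) = (3 + k)*(1/(2*k)) = (3 + k)/(2*k))
(x(-12) + (-2 + 4*0))**2 = ((1/2)*(3 - 12)/(-12) + (-2 + 4*0))**2 = ((1/2)*(-1/12)*(-9) + (-2 + 0))**2 = (3/8 - 2)**2 = (-13/8)**2 = 169/64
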